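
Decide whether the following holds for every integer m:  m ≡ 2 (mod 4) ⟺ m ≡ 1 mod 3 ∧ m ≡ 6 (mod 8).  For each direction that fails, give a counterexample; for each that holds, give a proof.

Not equivalent: only (⇐) holds.

(→) This fails: m = 2 gives 2 ≡ 2 (mod 4) but 2 ≡ 2 (mod 3), so the conjunction on the right does not hold.

(←) Conversely, if m ≡ 1 (mod 3) and m ≡ 6 (mod 8), then by the Chinese remainder theorem m ≡ 22 (mod 24). Since 22 ≡ 2 (mod 4) and 4 ∣ 24, we get m ≡ 2 (mod 4).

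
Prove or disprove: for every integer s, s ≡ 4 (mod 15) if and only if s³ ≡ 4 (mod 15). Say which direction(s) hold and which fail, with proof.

(←) Suppose s³ ≡ 4 (mod 15). The only residue r in {0, …, 14} with r³ ≡ 4 (mod 15) is r = 4, so s ≡ 4 (mod 15).

(→) Suppose s ≡ 4 (mod 15). Write s = 15j + 4. Then (15j + 4)³ = 3375j³ + 2700j² + 720j + 64 = 15(225j³ + 180j² + 48j + 4) + 4, so s³ ≡ 4 (mod 15).

Equivalent; both directions hold.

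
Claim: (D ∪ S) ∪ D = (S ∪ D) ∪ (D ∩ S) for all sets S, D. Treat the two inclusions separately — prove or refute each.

Both inclusions hold.

(⊇) Let x ∈ (S ∪ D) ∪ (D ∩ S). Then either x ∈ S and x ∉ D; or x ∈ D and x ∉ S; or x ∈ S ∩ D. In each case x ∈ (D ∪ S) ∪ D, so (S ∪ D) ∪ (D ∩ S) ⊆ (D ∪ S) ∪ D.

(⊆) Let x ∈ (D ∪ S) ∪ D. Then either x ∈ S and x ∉ D; or x ∈ D and x ∉ S; or x ∈ S ∩ D. In each case x ∈ (S ∪ D) ∪ (D ∩ S), so (D ∪ S) ∪ D ⊆ (S ∪ D) ∪ (D ∩ S).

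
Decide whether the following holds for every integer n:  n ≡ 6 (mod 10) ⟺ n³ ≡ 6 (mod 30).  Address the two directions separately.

(→) This fails: take n = 16. Then 16 ≡ 6 (mod 10), but 16³ = 4096 ≡ 16 (mod 30), not 6.

(←) Conversely, the residues r modulo 30 with r³ ≡ 6 (mod 30) are exactly {6}, and each is ≡ 6 (mod 10).

Not equivalent: only (⇐) holds.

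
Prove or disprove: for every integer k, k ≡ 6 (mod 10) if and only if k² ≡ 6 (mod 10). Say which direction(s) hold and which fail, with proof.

Not equivalent: only (⇒) holds.

(→) Suppose k ≡ 6 (mod 10). Write k = 10j + 6. Then (10j + 6)² = 100j² + 120j + 36 = 10(10j² + 12j + 3) + 6, so k² ≡ 6 (mod 10).

(←) This fails: take k = 4. Then 4² = 16 ≡ 6 (mod 10), yet 4 ≡ 4 (mod 10), not 6.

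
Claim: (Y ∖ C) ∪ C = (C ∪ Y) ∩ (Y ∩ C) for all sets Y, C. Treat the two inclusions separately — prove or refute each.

(⟹) This inclusion fails. Take Y = {1}, C = ∅; then 1 ∈ (Y ∖ C) ∪ C but 1 ∉ (C ∪ Y) ∩ (Y ∩ C).

(⟸) Let x ∈ (C ∪ Y) ∩ (Y ∩ C). Then x ∈ Y ∩ C, from which x ∈ (Y ∖ C) ∪ C.

The sets are not equal: only the reverse inclusion holds.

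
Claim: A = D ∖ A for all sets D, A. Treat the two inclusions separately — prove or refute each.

Neither inclusion holds.

Forward inclusion. This inclusion fails. Take D = ∅, A = {1}; then 1 ∈ A but 1 ∉ D ∖ A.

Reverse inclusion. This inclusion fails. Take D = {1}, A = ∅; then 1 ∈ D ∖ A but 1 ∉ A.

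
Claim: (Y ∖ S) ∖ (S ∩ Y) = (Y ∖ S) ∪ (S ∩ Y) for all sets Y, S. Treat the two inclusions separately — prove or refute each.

(⊇) This inclusion fails. Take Y = {1}, S = {1}; then 1 ∈ (Y ∖ S) ∪ (S ∩ Y) but 1 ∉ (Y ∖ S) ∖ (S ∩ Y).

(⊆) Let x ∈ (Y ∖ S) ∖ (S ∩ Y). Then x ∈ Y and x ∉ S, from which x ∈ (Y ∖ S) ∪ (S ∩ Y).

(⊆) holds; (⊇) fails.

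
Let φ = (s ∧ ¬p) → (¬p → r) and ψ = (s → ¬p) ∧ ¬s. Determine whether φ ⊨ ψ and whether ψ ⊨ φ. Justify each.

(→) This fails. Under p = T, s = T, r = F, the left side is true but the right side is false.

(←) Assume the antecedent. If p is true, (s ∧ ¬p) → (¬p → r) reduces to true regardless of the other variables. If p is false, the antecedent forces (p = F, s = F, r = F) or (p = F, s = F, r = T), and (s ∧ ¬p) → (¬p → r) holds there. Either way (s ∧ ¬p) → (¬p → r) holds.

Only the converse holds.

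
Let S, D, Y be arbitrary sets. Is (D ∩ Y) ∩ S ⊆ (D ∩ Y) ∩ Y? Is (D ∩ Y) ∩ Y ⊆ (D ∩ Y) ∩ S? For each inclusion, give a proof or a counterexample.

The sets are not equal: only the forward inclusion holds.

Forward inclusion. Let x ∈ (D ∩ Y) ∩ S. Then x ∈ S ∩ D ∩ Y, from which x ∈ (D ∩ Y) ∩ Y.

Reverse inclusion. This inclusion fails. Take S = ∅, D = {1}, Y = {1}; then 1 ∈ (D ∩ Y) ∩ Y but 1 ∉ (D ∩ Y) ∩ S.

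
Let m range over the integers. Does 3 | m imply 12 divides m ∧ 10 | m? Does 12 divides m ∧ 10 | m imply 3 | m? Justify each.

Not equivalent: only (⇐) holds.

Forward direction. This fails: take m = 3. Certainly 3 ∣ 3, but 12 ∤ 3.

Converse. Suppose 12 ∣ m and 10 ∣ m. Any common multiple of 12 and 10 is a multiple of their lcm; here lcm(12, 10) = 12·10/gcd(12, 10) = 120/2 = 60, so 60 ∣ m. Since 3 ∣ 60, it follows that 3 ∣ m.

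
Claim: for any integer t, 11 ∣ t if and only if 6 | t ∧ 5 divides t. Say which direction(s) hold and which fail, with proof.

(⇒) This fails: take t = 11. Certainly 11 ∣ 11, but 6 ∤ 11.

(⇐) This fails: take t = 30. Both 6 ∣ 30 and 5 ∣ 30, yet 30 is not a multiple of 11 (since 30 = 2·11 + 8), so 11 ∤ 30.

(⇒) fails and (⇐) fails.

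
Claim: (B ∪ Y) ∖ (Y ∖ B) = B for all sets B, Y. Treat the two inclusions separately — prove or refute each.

(⟹) Let x ∈ (B ∪ Y) ∖ (Y ∖ B). Then either x ∈ B and x ∉ Y; or x ∈ B ∩ Y. In each case x ∈ B, so (B ∪ Y) ∖ (Y ∖ B) ⊆ B.

(⟸) Let x ∈ B. Then either x ∈ B and x ∉ Y; or x ∈ B ∩ Y. In each case x ∈ (B ∪ Y) ∖ (Y ∖ B), so B ⊆ (B ∪ Y) ∖ (Y ∖ B).

The two sets are equal.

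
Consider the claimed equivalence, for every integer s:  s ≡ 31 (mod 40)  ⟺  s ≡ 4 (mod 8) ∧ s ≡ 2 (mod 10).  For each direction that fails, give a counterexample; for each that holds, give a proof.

Neither direction holds.

[⇒] This fails: s = 31 gives 31 ≡ 31 (mod 40) but 31 ≡ 7 (mod 8), so the conjunction on the right does not hold.

[⇐] This fails: s = 12 satisfies both congruences on the right (12 ≡ 4 mod 8 and 12 ≡ 2 mod 10) yet 12 ≡ 12 (mod 40), not 31.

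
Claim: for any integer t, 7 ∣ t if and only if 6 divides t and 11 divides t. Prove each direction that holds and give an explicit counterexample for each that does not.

Neither direction holds.

(⟹) This fails: take t = 7. Certainly 7 ∣ 7, but 6 ∤ 7.

(⟸) This fails: take t = 66. Both 6 ∣ 66 and 11 ∣ 66, yet 66 is not a multiple of 7 (since 66 = 9·7 + 3), so 7 ∤ 66.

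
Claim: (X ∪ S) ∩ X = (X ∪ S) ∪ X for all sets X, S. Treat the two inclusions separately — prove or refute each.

(⊇) This inclusion fails. Take X = ∅, S = {1}; then 1 ∈ (X ∪ S) ∪ X but 1 ∉ (X ∪ S) ∩ X.

(⊆) Let x ∈ (X ∪ S) ∩ X. Then either x ∈ X and x ∉ S; or x ∈ X ∩ S. In each case x ∈ (X ∪ S) ∪ X, so (X ∪ S) ∩ X ⊆ (X ∪ S) ∪ X.

The sets are not equal: only the forward inclusion holds.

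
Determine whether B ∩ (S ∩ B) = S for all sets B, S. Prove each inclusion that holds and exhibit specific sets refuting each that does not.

(⊆) Let x ∈ B ∩ (S ∩ B). Then x ∈ B ∩ S, from which x ∈ S.

(⊇) This inclusion fails. Take B = ∅, S = {1}; then 1 ∈ S but 1 ∉ B ∩ (S ∩ B).

Only the forward inclusion holds.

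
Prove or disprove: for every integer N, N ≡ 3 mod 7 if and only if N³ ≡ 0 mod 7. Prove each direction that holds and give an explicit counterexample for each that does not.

Forward direction. This fails: take N = 3. Then 3 ≡ 3 (mod 7), but 3³ = 27 ≡ 6 (mod 7), not 0.

Converse. This fails: take N = 0. Then 0³ = 0 ≡ 0 (mod 7), yet 0 ≡ 0 (mod 7), not 3.

Neither implication holds.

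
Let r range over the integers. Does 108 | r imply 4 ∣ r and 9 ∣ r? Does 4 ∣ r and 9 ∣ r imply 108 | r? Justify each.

Not equivalent: only (⇒) holds.

(⟹) If 108 ∣ r, write r = 108q. Since 108 = 27·4, r = 4·(27q), so 4 ∣ r; and since 108 = 12·9, r = 9·(12q), so 9 ∣ r.

(⟸) This fails: take r = 36. Both 4 ∣ 36 and 9 ∣ 36, yet 36 is not a multiple of 108 (since 36 = 0·108 + 36), so 108 ∤ 36.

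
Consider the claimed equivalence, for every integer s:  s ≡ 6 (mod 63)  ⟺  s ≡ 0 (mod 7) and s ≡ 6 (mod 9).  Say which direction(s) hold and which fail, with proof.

(⇒) fails and (⇐) fails.

Forward direction. This fails: s = 6 gives 6 ≡ 6 (mod 63) but 6 ≡ 6 (mod 7), so the conjunction on the right does not hold.

Converse. This fails: s = 42 satisfies both congruences on the right (42 ≡ 0 mod 7 and 42 ≡ 6 mod 9) yet 42 ≡ 42 (mod 63), not 6.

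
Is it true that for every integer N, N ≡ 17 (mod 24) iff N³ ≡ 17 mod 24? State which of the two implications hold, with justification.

(⇐) Suppose N³ ≡ 17 (mod 24). The only residue r in {0, …, 23} with r³ ≡ 17 (mod 24) is r = 17, so N ≡ 17 (mod 24).

(⇒) Suppose N ≡ 17 (mod 24). Write N = 24j + 17. Then (24j + 17)³ = 13824j³ + 29376j² + 20808j + 4913 = 24(576j³ + 1224j² + 867j + 204) + 17, so N³ ≡ 17 (mod 24).

Equivalent; both directions hold.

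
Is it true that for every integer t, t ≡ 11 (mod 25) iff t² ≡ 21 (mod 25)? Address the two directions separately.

Not equivalent: only (⇒) holds.

(⇒) Suppose t ≡ 11 (mod 25). Write t = 25j + 11. Then (25j + 11)² = 625j² + 550j + 121 = 25(25j² + 22j + 4) + 21, so t² ≡ 21 (mod 25).

(⇐) This fails: take t = 14. Then 14² = 196 ≡ 21 (mod 25), yet 14 ≡ 14 (mod 25), not 11.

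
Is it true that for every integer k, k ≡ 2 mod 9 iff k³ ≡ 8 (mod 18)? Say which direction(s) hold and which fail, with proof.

Neither direction holds.

Forward direction. This fails: take k = 11. Then 11 ≡ 2 (mod 9), but 11³ = 1331 ≡ 17 (mod 18), not 8.

Converse. This fails: take k = 8. Then 8³ = 512 ≡ 8 (mod 18), yet 8 ≡ 8 (mod 9), not 2.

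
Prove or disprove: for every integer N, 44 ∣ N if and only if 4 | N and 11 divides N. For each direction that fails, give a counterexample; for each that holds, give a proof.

[⇒] If 44 ∣ N, write N = 44q. Since 44 = 11·4, N = 4·(11q), so 4 ∣ N; and since 44 = 4·11, N = 11·(4q), so 11 ∣ N.

[⇐] Suppose 4 ∣ N and 11 ∣ N. Any common multiple of 4 and 11 is a multiple of their lcm; here gcd(4, 11) = 1, so lcm(4, 11) = 4·11 = 44, so 44 ∣ N.

Both directions hold; the statement is true.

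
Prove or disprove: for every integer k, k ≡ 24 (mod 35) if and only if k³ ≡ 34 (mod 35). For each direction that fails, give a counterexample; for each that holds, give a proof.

Only the forward implication holds.

[⇐] This fails: take k = 19. Then 19³ = 6859 ≡ 34 (mod 35), yet 19 ≡ 19 (mod 35), not 24.

[⇒] Suppose k ≡ 24 (mod 35). Write k = 35j + 24. Then (35j + 24)³ = 42875j³ + 88200j² + 60480j + 13824 = 35(1225j³ + 2520j² + 1728j + 394) + 34, so k³ ≡ 34 (mod 35).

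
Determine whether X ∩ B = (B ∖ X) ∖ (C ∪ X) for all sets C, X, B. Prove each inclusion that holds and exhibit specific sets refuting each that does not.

Both inclusions fail.

(⊆) This inclusion fails. Take C = ∅, X = {1}, B = {1}; then 1 ∈ X ∩ B but 1 ∉ (B ∖ X) ∖ (C ∪ X).

(⊇) This inclusion fails. Take C = ∅, X = ∅, B = {1}; then 1 ∈ (B ∖ X) ∖ (C ∪ X) but 1 ∉ X ∩ B.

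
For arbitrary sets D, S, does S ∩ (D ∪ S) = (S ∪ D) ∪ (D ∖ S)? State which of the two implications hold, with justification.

(⊆) Let x ∈ S ∩ (D ∪ S). Then either x ∈ S and x ∉ D; or x ∈ D ∩ S. In each case x ∈ (S ∪ D) ∪ (D ∖ S), so S ∩ (D ∪ S) ⊆ (S ∪ D) ∪ (D ∖ S).

(⊇) This inclusion fails. Take D = {1}, S = ∅; then 1 ∈ (S ∪ D) ∪ (D ∖ S) but 1 ∉ S ∩ (D ∪ S).

Only the forward inclusion holds.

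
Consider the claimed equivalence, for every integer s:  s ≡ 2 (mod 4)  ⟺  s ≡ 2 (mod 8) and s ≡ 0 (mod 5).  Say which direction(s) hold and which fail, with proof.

Not equivalent: only (⇐) holds.

(⟹) This fails: s = 2 gives 2 ≡ 2 (mod 4) but 2 ≡ 2 (mod 5), so the conjunction on the right does not hold.

(⟸) Conversely, if s ≡ 2 (mod 8) and s ≡ 0 (mod 5), then by the Chinese remainder theorem s ≡ 10 (mod 40). Since 10 ≡ 2 (mod 4) and 4 ∣ 40, we get s ≡ 2 (mod 4).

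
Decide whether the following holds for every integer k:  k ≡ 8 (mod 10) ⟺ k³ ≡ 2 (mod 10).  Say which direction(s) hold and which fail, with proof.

Converse. For the converse, argue contrapositively. If k ≢ 8 (mod 10), then k is congruent to one of 0, 1, 2, 3, 4, 5, 6, 7, 9 modulo 10, and these give k³ ≡ 0, 1, 8, 7, 4, 5, 6, 3, 9 respectively — never 2.

Forward direction. Suppose k ≡ 8 (mod 10). Write k = 10j + 8. Then (10j + 8)³ = 1000j³ + 2400j² + 1920j + 512 = 10(100j³ + 240j² + 192j + 51) + 2, so k³ ≡ 2 (mod 10).

Equivalent; both directions hold.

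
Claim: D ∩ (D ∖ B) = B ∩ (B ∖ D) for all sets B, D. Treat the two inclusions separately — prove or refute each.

(⟹) This inclusion fails. Take B = ∅, D = {1}; then 1 ∈ D ∩ (D ∖ B) but 1 ∉ B ∩ (B ∖ D).

(⟸) This inclusion fails. Take B = {1}, D = ∅; then 1 ∈ B ∩ (B ∖ D) but 1 ∉ D ∩ (D ∖ B).

(⊆) fails and (⊇) fails.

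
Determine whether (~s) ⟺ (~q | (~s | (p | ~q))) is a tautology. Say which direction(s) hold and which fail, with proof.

[⇒] Assume the antecedent. If p is true, ~q | (~s | (p | ~q)) reduces to true regardless of the other variables. If p is false, the antecedent forces (p = F, s = F, q = F) or (p = F, s = F, q = T), and ~q | (~s | (p | ~q)) holds there. Either way ~q | (~s | (p | ~q)) holds.

[⇐] This fails. Under p = F, s = T, q = F, the left side is false but the right side is true.

The forward direction holds; the converse fails.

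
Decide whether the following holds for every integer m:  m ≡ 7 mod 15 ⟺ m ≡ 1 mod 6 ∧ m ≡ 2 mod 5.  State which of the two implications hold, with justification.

(⟹) This fails: m = 22 gives 22 ≡ 7 (mod 15) but 22 ≡ 4 (mod 6), so the conjunction on the right does not hold.

(⟸) Conversely, if m ≡ 1 (mod 6) and m ≡ 2 (mod 5), then by the Chinese remainder theorem m ≡ 7 (mod 30). Since 7 ≡ 7 (mod 15) and 15 ∣ 30, we get m ≡ 7 (mod 15).

(⇒) fails; (⇐) holds.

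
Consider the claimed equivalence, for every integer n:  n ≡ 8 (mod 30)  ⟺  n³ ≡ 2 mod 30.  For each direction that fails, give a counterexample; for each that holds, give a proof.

[⇐] Suppose n³ ≡ 2 (mod 30). The only residue r in {0, …, 29} with r³ ≡ 2 (mod 30) is r = 8, so n ≡ 8 (mod 30).

[⇒] Suppose n ≡ 8 (mod 30). Write n = 30j + 8. Then (30j + 8)³ = 27000j³ + 21600j² + 5760j + 512 = 30(900j³ + 720j² + 192j + 17) + 2, so n³ ≡ 2 (mod 30).

Both implications hold.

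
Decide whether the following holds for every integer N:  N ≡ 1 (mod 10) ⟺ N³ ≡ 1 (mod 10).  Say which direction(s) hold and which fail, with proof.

Forward direction. Suppose N ≡ 1 (mod 10). Write N = 10j + 1. Then (10j + 1)³ = 1000j³ + 300j² + 30j + 1 = 10(100j³ + 30j² + 3j) + 1, so N³ ≡ 1 (mod 10).

Converse. Suppose N³ ≡ 1 (mod 10). The only residue r in {0, …, 9} with r³ ≡ 1 (mod 10) is r = 1, so N ≡ 1 (mod 10).

Both directions hold.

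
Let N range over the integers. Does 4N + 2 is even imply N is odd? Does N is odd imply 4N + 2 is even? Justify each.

Only the converse holds.

Converse. Suppose N is odd. Since 4 is even, 4N is even for every N, so 4N + 2 has the same parity as 2, which is even. Hence 4N + 2 is even.

Forward direction. This fails: take N = 0. Then 4N + 2 = 2, which is even, yet N = 0 is even, not odd.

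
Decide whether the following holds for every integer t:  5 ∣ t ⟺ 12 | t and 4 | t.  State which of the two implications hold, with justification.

Both directions fail.

Forward direction. This fails: take t = 5. Certainly 5 ∣ 5, but 12 ∤ 5.

Converse. This fails: take t = 12. Both 12 ∣ 12 and 4 ∣ 12, yet 12 is not a multiple of 5 (since 12 = 2·5 + 2), so 5 ∤ 12.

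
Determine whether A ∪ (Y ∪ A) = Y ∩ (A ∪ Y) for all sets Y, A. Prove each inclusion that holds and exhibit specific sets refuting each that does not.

Forward inclusion. This inclusion fails. Take Y = ∅, A = {1}; then 1 ∈ A ∪ (Y ∪ A) but 1 ∉ Y ∩ (A ∪ Y).

Reverse inclusion. Let x ∈ Y ∩ (A ∪ Y). Then either x ∈ Y and x ∉ A; or x ∈ Y ∩ A. In each case x ∈ A ∪ (Y ∪ A), so Y ∩ (A ∪ Y) ⊆ A ∪ (Y ∪ A).

Only the reverse inclusion holds.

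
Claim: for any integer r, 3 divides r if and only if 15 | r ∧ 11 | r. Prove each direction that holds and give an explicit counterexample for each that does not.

Only the converse holds.

Forward direction. This fails: take r = 3. Certainly 3 ∣ 3, but 15 ∤ 3.

Converse. Suppose 15 ∣ r and 11 ∣ r. Any common multiple of 15 and 11 is a multiple of their lcm; here gcd(15, 11) = 1, so lcm(15, 11) = 15·11 = 165, so 165 ∣ r. Since 3 ∣ 165, it follows that 3 ∣ r.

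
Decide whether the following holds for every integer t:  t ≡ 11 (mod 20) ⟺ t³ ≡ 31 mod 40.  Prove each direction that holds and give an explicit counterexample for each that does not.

Only the converse holds.

[⇒] This fails: take t = 11. Then 11 ≡ 11 (mod 20), but 11³ = 1331 ≡ 11 (mod 40), not 31.

[⇐] Conversely, the residues r modulo 40 with r³ ≡ 31 (mod 40) are exactly {31}, and each is ≡ 11 (mod 20).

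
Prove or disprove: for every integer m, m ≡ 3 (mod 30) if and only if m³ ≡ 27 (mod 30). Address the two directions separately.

(⇒) Suppose m ≡ 3 (mod 30). Write m = 30j + 3. Then (30j + 3)³ = 27000j³ + 8100j² + 810j + 27 = 30(900j³ + 270j² + 27j) + 27, so m³ ≡ 27 (mod 30).

(⇐) Conversely, suppose m³ ≡ 27 (mod 30). The only residue r in {0, …, 29} with r³ ≡ 27 (mod 30) is r = 3, so m ≡ 3 (mod 30).

Both implications hold.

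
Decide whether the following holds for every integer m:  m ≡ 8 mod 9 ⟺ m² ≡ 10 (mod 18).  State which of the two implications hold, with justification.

Forward direction. This fails: take m = 17. Then 17 ≡ 8 (mod 9), but 17² = 289 ≡ 1 (mod 18), not 10.

Converse. This fails: take m = 10. Then 10² = 100 ≡ 10 (mod 18), yet 10 ≡ 1 (mod 9), not 8.

(⇒) fails and (⇐) fails.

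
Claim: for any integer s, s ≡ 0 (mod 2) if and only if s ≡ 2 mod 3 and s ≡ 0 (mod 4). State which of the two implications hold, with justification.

(⇐) If s ≡ 2 (mod 3) and s ≡ 0 (mod 4), then by the Chinese remainder theorem s ≡ 8 (mod 12). Since 8 ≡ 0 (mod 2) and 2 ∣ 12, we get s ≡ 0 (mod 2).

(⇒) This fails: s = 0 gives 0 ≡ 0 (mod 2) but 0 ≡ 0 (mod 3), so the conjunction on the right does not hold.

Only the reverse direction holds.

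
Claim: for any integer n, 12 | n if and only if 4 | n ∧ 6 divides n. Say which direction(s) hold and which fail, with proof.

(⇐) Suppose 4 ∣ n and 6 ∣ n. Any common multiple of 4 and 6 is a multiple of their lcm; here lcm(4, 6) = 4·6/gcd(4, 6) = 24/2 = 12, so 12 ∣ n.

(⇒) If 12 ∣ n, write n = 12q. Since 12 = 3·4, n = 4·(3q), so 4 ∣ n; and since 12 = 2·6, n = 6·(2q), so 6 ∣ n.

Both directions hold.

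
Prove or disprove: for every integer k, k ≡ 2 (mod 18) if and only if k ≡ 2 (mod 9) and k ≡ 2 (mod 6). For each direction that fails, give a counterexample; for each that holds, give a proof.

(⟹) Suppose k ≡ 2 (mod 18); write k = 18j + 2. Since 9 ∣ 18, reducing mod 9 gives k ≡ 2 (mod 9); since 6 ∣ 18, reducing mod 6 gives k ≡ 2 (mod 6).

(⟸) Conversely, if k ≡ 2 (mod 9) and k ≡ 2 (mod 6), then by the Chinese remainder theorem k ≡ 2 (mod 18). This is exactly k ≡ 2 (mod 18).

Both directions hold.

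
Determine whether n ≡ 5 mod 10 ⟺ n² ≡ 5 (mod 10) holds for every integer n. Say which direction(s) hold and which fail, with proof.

[⇒] Suppose n ≡ 5 mod 10. Write n = 10j + 5. Then (10j + 5)² = 100j² + 100j + 25 = 10(10j² + 10j + 2) + 5, so n² ≡ 5 (mod 10).

[⇐] For the converse, argue contrapositively. If n ≢ 5 (mod 10), then n is congruent to one of 0, 1, 2, 3, 4, 6, 7, 8, 9 modulo 10, and these give n² ≡ 0, 1, 4, 9, 6, 6, 9, 4, 1 respectively — never 5.

The biconditional holds.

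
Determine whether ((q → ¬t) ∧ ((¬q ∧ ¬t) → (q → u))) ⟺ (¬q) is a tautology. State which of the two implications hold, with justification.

[⇐] Assume the antecedent. If t is true, the antecedent forces (t = T, q = F, u = F) or (t = T, q = F, u = T), and the consequent holds there. If t is false, the consequent reduces to true regardless of the other variables. Either way the consequent holds.

[⇒] This fails. Under t = F, q = T, u = F, the left side is true but the right side is false.

Not equivalent: only (⇐) holds.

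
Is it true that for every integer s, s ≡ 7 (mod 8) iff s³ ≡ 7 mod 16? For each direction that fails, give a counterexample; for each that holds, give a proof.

(→) This fails: take s = 15. Then 15 ≡ 7 (mod 8), but 15³ = 3375 ≡ 15 (mod 16), not 7.

(←) Conversely, the residues r modulo 16 with r³ ≡ 7 (mod 16) are exactly {7}, and each is ≡ 7 (mod 8).

Only the reverse direction holds.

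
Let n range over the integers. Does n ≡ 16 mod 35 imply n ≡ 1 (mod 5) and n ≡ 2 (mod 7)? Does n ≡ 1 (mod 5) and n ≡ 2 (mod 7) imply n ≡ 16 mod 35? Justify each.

(⟹) Suppose n ≡ 16 (mod 35); write n = 35j + 16. Since 5 ∣ 35, reducing mod 5 gives n ≡ 16 ≡ 1 (mod 5); since 7 ∣ 35, reducing mod 7 gives n ≡ 16 ≡ 2 (mod 7).

(⟸) Conversely, if n ≡ 1 (mod 5) and n ≡ 2 (mod 7), then by the Chinese remainder theorem n ≡ 16 (mod 35). This is exactly n ≡ 16 (mod 35).

Both directions hold; the statement is true.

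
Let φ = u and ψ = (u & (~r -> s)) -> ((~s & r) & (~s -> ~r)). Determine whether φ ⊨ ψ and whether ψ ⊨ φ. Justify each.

Neither direction holds.

(⟹) This fails. Under s = T, u = T, r = F, the left side is true but the right side is false.

(⟸) This fails. Under s = F, u = F, r = F, the left side is false but the right side is true.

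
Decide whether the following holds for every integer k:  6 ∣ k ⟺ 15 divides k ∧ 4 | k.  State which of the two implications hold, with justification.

The forward direction fails; the converse holds.

(→) This fails: take k = 6. Certainly 6 ∣ 6, but 15 ∤ 6.

(←) Suppose 15 ∣ k and 4 ∣ k. Any common multiple of 15 and 4 is a multiple of their lcm; here gcd(15, 4) = 1, so lcm(15, 4) = 15·4 = 60, so 60 ∣ k. Since 6 ∣ 60, it follows that 6 ∣ k.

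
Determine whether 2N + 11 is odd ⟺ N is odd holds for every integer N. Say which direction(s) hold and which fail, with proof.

(⇒) fails; (⇐) holds.

Forward direction. This fails: take N = 6. Then 2N + 11 = 23, which is odd, yet N = 6 is even, not odd.

Converse. Suppose N is odd. Since 2 is even, 2N is even for every N, so 2N + 11 has the same parity as 11, which is odd. Hence 2N + 11 is odd.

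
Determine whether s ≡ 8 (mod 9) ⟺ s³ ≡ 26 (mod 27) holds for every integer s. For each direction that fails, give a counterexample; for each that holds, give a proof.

The biconditional holds.

[⇒] Suppose s ≡ 8 (mod 9). Working modulo 27, s ∈ {8, 17, 26}; for each such r, r³ ≡ 26 (mod 27).

[⇐] Conversely, the residues r modulo 27 with r³ ≡ 26 (mod 27) are exactly {8, 17, 26}, and each is ≡ 8 (mod 9).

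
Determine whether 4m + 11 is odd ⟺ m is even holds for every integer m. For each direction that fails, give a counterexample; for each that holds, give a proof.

(⇒) fails; (⇐) holds.

(←) Suppose m is even. Since 4 is even, 4m is even for every m, so 4m + 11 has the same parity as 11, which is odd. Hence 4m + 11 is odd.

(→) This fails: take m = 1. Then 4m + 11 = 15, which is odd, yet m = 1 is odd, not even.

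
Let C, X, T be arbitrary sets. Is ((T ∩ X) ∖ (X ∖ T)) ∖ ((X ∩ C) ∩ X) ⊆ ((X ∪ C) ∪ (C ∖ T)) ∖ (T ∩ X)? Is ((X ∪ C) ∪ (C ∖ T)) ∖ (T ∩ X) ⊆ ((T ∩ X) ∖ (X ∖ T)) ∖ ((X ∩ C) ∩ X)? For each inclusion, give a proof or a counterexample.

(⊆) This inclusion fails. Take C = ∅, X = {1}, T = {1}; then 1 ∈ ((T ∩ X) ∖ (X ∖ T)) ∖ ((X ∩ C) ∩ X) but 1 ∉ ((X ∪ C) ∪ (C ∖ T)) ∖ (T ∩ X).

(⊇) This inclusion fails. Take C = {1}, X = ∅, T = ∅; then 1 ∈ ((X ∪ C) ∪ (C ∖ T)) ∖ (T ∩ X) but 1 ∉ ((T ∩ X) ∖ (X ∖ T)) ∖ ((X ∩ C) ∩ X).

Neither inclusion holds.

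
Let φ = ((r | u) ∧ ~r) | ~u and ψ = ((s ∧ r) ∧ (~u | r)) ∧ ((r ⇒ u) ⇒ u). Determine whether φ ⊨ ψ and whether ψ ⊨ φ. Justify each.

[⇒] This fails. Under s = F, u = F, r = F, the left side is true but the right side is false.

[⇐] This fails. Under s = T, u = T, r = T, the left side is false but the right side is true.

Both directions fail.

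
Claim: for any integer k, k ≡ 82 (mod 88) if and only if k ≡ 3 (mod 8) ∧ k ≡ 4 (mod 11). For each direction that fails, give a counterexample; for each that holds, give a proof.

Both directions fail.

(→) This fails: k = 82 gives 82 ≡ 82 (mod 88) but 82 ≡ 2 (mod 8), so the conjunction on the right does not hold.

(←) This fails: k = 59 satisfies both congruences on the right (59 ≡ 3 mod 8 and 59 ≡ 4 mod 11) yet 59 ≡ 59 (mod 88), not 82.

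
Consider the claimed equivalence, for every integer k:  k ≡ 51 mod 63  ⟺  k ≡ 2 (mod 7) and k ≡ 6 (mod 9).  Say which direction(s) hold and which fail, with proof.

(→) Suppose k ≡ 51 (mod 63); write k = 63j + 51. Since 7 ∣ 63, reducing mod 7 gives k ≡ 51 ≡ 2 (mod 7); since 9 ∣ 63, reducing mod 9 gives k ≡ 51 ≡ 6 (mod 9).

(←) Conversely, if k ≡ 2 (mod 7) and k ≡ 6 (mod 9), then by the Chinese remainder theorem k ≡ 51 (mod 63). This is exactly k ≡ 51 (mod 63).

Both directions hold; the statement is true.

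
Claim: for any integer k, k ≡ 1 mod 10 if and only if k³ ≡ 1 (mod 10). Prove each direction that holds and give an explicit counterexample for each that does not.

Both directions hold; the statement is true.

(→) Suppose k ≡ 1 mod 10. Write k = 10j + 1. Then (10j + 1)³ = 1000j³ + 300j² + 30j + 1 = 10(100j³ + 30j² + 3j) + 1, so k³ ≡ 1 (mod 10).

(←) Conversely, suppose k³ ≡ 1 (mod 10). The only residue r in {0, …, 9} with r³ ≡ 1 (mod 10) is r = 1, so k ≡ 1 (mod 10).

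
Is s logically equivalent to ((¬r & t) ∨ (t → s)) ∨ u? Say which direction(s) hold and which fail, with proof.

The forward direction holds; the converse fails.

(⇐) This fails. Under u = F, s = F, t = F, r = F, the left side is false but the right side is true.

(⇒) Assume the antecedent. If s is true, ((¬r & t) ∨ (t → s)) ∨ u reduces to true regardless of the other variables. If s is false, the antecedent cannot hold. Either way ((¬r & t) ∨ (t → s)) ∨ u holds.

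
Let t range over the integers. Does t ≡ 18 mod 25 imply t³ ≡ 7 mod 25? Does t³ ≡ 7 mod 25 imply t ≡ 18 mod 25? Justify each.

Both directions hold.

(→) Suppose t ≡ 18 mod 25. Write t = 25j + 18. Then (25j + 18)³ = 15625j³ + 33750j² + 24300j + 5832 = 25(625j³ + 1350j² + 972j + 233) + 7, so t³ ≡ 7 (mod 25).

(←) Conversely, suppose t³ ≡ 7 (mod 25). The only residue r in {0, …, 24} with r³ ≡ 7 (mod 25) is r = 18, so t ≡ 18 (mod 25).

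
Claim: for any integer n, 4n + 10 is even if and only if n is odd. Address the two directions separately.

The forward direction fails; the converse holds.

(→) This fails: take n = 0. Then 4n + 10 = 10, which is even, yet n = 0 is even, not odd.

(←) Suppose n is odd. Since 4 is even, 4n is even for every n, so 4n + 10 has the same parity as 10, which is even. Hence 4n + 10 is even.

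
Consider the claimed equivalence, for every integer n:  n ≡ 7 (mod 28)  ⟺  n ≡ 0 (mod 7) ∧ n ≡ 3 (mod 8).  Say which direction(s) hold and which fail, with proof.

(⟹) This fails: n = 7 gives 7 ≡ 7 (mod 28) but 7 ≡ 7 (mod 8), so the conjunction on the right does not hold.

(⟸) Conversely, if n ≡ 0 (mod 7) and n ≡ 3 (mod 8), then by the Chinese remainder theorem n ≡ 35 (mod 56). Since 35 ≡ 7 (mod 28) and 28 ∣ 56, we get n ≡ 7 (mod 28).

Only the reverse direction holds.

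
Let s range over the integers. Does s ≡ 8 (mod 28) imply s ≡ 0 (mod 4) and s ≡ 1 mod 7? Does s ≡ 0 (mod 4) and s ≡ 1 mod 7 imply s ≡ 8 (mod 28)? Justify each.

Equivalent; both directions hold.

[⇒] Suppose s ≡ 8 (mod 28); write s = 28j + 8. Since 4 ∣ 28, reducing mod 4 gives s ≡ 8 ≡ 0 (mod 4); since 7 ∣ 28, reducing mod 7 gives s ≡ 8 ≡ 1 (mod 7).

[⇐] Conversely, if s ≡ 0 (mod 4) and s ≡ 1 (mod 7), then by the Chinese remainder theorem s ≡ 8 (mod 28). This is exactly s ≡ 8 (mod 28).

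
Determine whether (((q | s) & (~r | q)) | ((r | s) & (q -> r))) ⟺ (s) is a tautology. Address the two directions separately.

Only the converse holds.

(⟹) This fails. Under s = F, q = T, r = F, the left side is true but the right side is false.

(⟸) Assume the antecedent. If s is true, the consequent reduces to true regardless of the other variables. If s is false, the antecedent cannot hold. Either way the consequent holds.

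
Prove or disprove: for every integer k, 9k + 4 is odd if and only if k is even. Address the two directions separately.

(⇒) This fails: k = 7 gives 9k + 4 = 67, which is odd, but 7 is odd, not even.

(⇐) This also fails: k = 0 is even, but 9k + 4 = 4 is even, not odd.

Neither implication holds.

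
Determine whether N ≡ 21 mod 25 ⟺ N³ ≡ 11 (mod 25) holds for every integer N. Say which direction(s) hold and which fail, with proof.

(→) Suppose N ≡ 21 mod 25. Write N = 25j + 21. Then (25j + 21)³ = 15625j³ + 39375j² + 33075j + 9261 = 25(625j³ + 1575j² + 1323j + 370) + 11, so N³ ≡ 11 (mod 25).

(←) Conversely, suppose N³ ≡ 11 (mod 25). The only residue r in {0, …, 24} with r³ ≡ 11 (mod 25) is r = 21, so N ≡ 21 (mod 25).

Both implications hold.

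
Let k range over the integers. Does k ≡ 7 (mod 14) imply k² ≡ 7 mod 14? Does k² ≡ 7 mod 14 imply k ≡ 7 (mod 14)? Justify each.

(⇐) Suppose k² ≡ 7 (mod 14). The only residue r in {0, …, 13} with r² ≡ 7 (mod 14) is r = 7, so k ≡ 7 (mod 14).

(⇒) Suppose k ≡ 7 (mod 14). Write k = 14j + 7. Then (14j + 7)² = 196j² + 196j + 49 = 14(14j² + 14j + 3) + 7, so k² ≡ 7 (mod 14).

Both implications hold.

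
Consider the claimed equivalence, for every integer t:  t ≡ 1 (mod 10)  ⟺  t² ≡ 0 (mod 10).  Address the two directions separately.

Neither implication holds.

(⟹) This fails: take t = 1. Then 1 ≡ 1 (mod 10), but 1² = 1 ≡ 1 (mod 10), not 0.

(⟸) This fails: take t = 0. Then 0² = 0 ≡ 0 (mod 10), yet 0 ≡ 0 (mod 10), not 1.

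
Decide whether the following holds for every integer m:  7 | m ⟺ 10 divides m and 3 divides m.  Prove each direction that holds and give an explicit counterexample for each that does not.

Neither implication holds.

[⇒] This fails: take m = 7. Certainly 7 ∣ 7, but 10 ∤ 7.

[⇐] This fails: take m = 30. Both 10 ∣ 30 and 3 ∣ 30, yet 30 is not a multiple of 7 (since 30 = 4·7 + 2), so 7 ∤ 30.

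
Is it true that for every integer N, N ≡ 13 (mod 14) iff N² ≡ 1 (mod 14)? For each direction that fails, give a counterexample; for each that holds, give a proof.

Only the forward direction holds.

(⇐) This fails: take N = 1. Then 1² = 1 ≡ 1 (mod 14), yet 1 ≡ 1 (mod 14), not 13.

(⇒) Suppose N ≡ 13 (mod 14). Write N = 14j + 13. Then (14j + 13)² = 196j² + 364j + 169 = 14(14j² + 26j + 12) + 1, so N² ≡ 1 (mod 14).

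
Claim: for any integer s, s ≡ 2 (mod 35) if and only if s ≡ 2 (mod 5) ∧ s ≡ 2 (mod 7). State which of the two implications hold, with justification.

(⟸) If s ≡ 2 (mod 5) and s ≡ 2 (mod 7), then by the Chinese remainder theorem s ≡ 2 (mod 35). This is exactly s ≡ 2 (mod 35).

(⟹) Suppose s ≡ 2 (mod 35); write s = 35j + 2. Since 5 ∣ 35, reducing mod 5 gives s ≡ 2 (mod 5); since 7 ∣ 35, reducing mod 7 gives s ≡ 2 (mod 7).

Both directions hold.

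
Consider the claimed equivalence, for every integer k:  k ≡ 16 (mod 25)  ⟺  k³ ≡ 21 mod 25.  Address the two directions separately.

Both implications hold.

(⇒) Suppose k ≡ 16 (mod 25). Write k = 25j + 16. Then (25j + 16)³ = 15625j³ + 30000j² + 19200j + 4096 = 25(625j³ + 1200j² + 768j + 163) + 21, so k³ ≡ 21 (mod 25).

(⇐) Conversely, suppose k³ ≡ 21 (mod 25). The only residue r in {0, …, 24} with r³ ≡ 21 (mod 25) is r = 16, so k ≡ 16 (mod 25).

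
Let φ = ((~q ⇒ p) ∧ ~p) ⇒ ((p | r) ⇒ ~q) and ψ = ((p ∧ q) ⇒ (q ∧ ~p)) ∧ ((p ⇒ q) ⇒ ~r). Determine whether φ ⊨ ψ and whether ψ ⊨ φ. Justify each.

Only the converse holds.

(⇒) This fails. Under p = F, r = T, q = F, the left side is true but the right side is false.

(⇐) Assume the antecedent. If p is true, the consequent reduces to true regardless of the other variables. If p is false, the antecedent forces (p = F, r = F, q = F) or (p = F, r = F, q = T), and the consequent holds there. Either way the consequent holds.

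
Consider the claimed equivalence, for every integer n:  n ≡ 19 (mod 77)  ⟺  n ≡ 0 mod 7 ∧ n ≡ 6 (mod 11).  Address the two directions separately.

(⇒) fails and (⇐) fails.

(⟹) This fails: n = 19 gives 19 ≡ 19 (mod 77) but 19 ≡ 5 (mod 7), so the conjunction on the right does not hold.

(⟸) This fails: n = 28 satisfies both congruences on the right (28 ≡ 0 mod 7 and 28 ≡ 6 mod 11) yet 28 ≡ 28 (mod 77), not 19.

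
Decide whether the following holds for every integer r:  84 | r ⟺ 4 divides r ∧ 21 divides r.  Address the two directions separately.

The biconditional holds.

(⟸) Suppose 4 ∣ r and 21 ∣ r. Any common multiple of 4 and 21 is a multiple of their lcm; here gcd(4, 21) = 1, so lcm(4, 21) = 4·21 = 84, so 84 ∣ r.

(⟹) If 84 ∣ r, write r = 84q. Since 84 = 21·4, r = 4·(21q), so 4 ∣ r; and since 84 = 4·21, r = 21·(4q), so 21 ∣ r.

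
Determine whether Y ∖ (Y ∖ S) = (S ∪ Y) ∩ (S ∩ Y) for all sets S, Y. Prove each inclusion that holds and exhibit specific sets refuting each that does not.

Both inclusions hold.

(⊇) Let x ∈ (S ∪ Y) ∩ (S ∩ Y). Then x ∈ S ∩ Y, from which x ∈ Y ∖ (Y ∖ S).

(⊆) Let x ∈ Y ∖ (Y ∖ S). Then x ∈ S ∩ Y, from which x ∈ (S ∪ Y) ∩ (S ∩ Y).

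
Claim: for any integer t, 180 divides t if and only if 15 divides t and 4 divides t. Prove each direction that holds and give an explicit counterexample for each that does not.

(⇒) holds; (⇐) fails.

[⇒] If 180 ∣ t, write t = 180q. Since 180 = 12·15, t = 15·(12q), so 15 ∣ t; and since 180 = 45·4, t = 4·(45q), so 4 ∣ t.

[⇐] This fails: take t = 60. Both 15 ∣ 60 and 4 ∣ 60, yet 60 is not a multiple of 180 (since 60 = 0·180 + 60), so 180 ∤ 60.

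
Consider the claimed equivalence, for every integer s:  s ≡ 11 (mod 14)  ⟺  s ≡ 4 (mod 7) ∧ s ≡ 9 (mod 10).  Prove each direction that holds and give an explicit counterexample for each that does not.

Forward direction. This fails: s = 67 gives 67 ≡ 11 (mod 14) but 67 ≡ 7 (mod 10), so the conjunction on the right does not hold.

Converse. If s ≡ 4 (mod 7) and s ≡ 9 (mod 10), then by the Chinese remainder theorem s ≡ 39 (mod 70). Since 39 ≡ 11 (mod 14) and 14 ∣ 70, we get s ≡ 11 (mod 14).

The forward direction fails; the converse holds.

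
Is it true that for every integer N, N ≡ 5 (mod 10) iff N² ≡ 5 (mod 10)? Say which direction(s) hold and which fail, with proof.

Both directions hold; the statement is true.

Converse. For the converse, argue contrapositively. If N ≢ 5 (mod 10), then N is congruent to one of 0, 1, 2, 3, 4, 6, 7, 8, 9 modulo 10, and these give N² ≡ 0, 1, 4, 9, 6, 6, 9, 4, 1 respectively — never 5.

Forward direction. Suppose N ≡ 5 (mod 10). Write N = 10j + 5. Then (10j + 5)² = 100j² + 100j + 25 = 10(10j² + 10j + 2) + 5, so N² ≡ 5 (mod 10).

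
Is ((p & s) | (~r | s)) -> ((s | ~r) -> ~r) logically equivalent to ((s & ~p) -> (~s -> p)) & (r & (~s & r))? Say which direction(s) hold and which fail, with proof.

Only the reverse direction holds.

(⇒) This fails. Under r = F, s = F, p = F, the left side is true but the right side is false.

(⇐) Assume the antecedent. If r is true, the antecedent forces (r = T, s = F, p = F) or (r = T, s = F, p = T), and the consequent holds there. If r is false, the antecedent cannot hold. Either way the consequent holds.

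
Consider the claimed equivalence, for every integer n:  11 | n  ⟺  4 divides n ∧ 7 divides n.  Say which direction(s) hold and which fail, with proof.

Neither direction holds.

Forward direction. This fails: take n = 11. Certainly 11 ∣ 11, but 4 ∤ 11.

Converse. This fails: take n = 28. Both 4 ∣ 28 and 7 ∣ 28, yet 28 is not a multiple of 11 (since 28 = 2·11 + 6), so 11 ∤ 28.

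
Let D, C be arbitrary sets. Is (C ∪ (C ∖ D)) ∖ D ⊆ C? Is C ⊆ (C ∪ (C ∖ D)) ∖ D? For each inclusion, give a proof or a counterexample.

(⟸) This inclusion fails. Take D = {1}, C = {1}; then 1 ∈ C but 1 ∉ (C ∪ (C ∖ D)) ∖ D.

(⟹) Let x ∈ (C ∪ (C ∖ D)) ∖ D. Then x ∈ C and x ∉ D, from which x ∈ C.

The sets are not equal: only the forward inclusion holds.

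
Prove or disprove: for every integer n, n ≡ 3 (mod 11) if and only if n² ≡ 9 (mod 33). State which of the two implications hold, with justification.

(→) This fails: take n = 14. Then 14 ≡ 3 (mod 11), but 14² = 196 ≡ 31 (mod 33), not 9.

(←) This fails: take n = 30. Then 30² = 900 ≡ 9 (mod 33), yet 30 ≡ 8 (mod 11), not 3.

Both directions fail.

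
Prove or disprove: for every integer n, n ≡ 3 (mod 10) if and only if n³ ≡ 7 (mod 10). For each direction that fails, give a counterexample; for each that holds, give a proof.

(→) Suppose n ≡ 3 (mod 10). Write n = 10j + 3. Then (10j + 3)³ = 1000j³ + 900j² + 270j + 27 = 10(100j³ + 90j² + 27j + 2) + 7, so n³ ≡ 7 (mod 10).

(←) Conversely, suppose n³ ≡ 7 (mod 10). The only residue r in {0, …, 9} with r³ ≡ 7 (mod 10) is r = 3, so n ≡ 3 (mod 10).

Both directions hold; the statement is true.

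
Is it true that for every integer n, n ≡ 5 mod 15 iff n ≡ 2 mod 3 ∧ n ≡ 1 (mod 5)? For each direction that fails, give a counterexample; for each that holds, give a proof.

Neither direction holds.

(⟹) This fails: n = 5 gives 5 ≡ 5 (mod 15) but 5 ≡ 0 (mod 5), so the conjunction on the right does not hold.

(⟸) This fails: n = 11 satisfies both congruences on the right (11 ≡ 2 mod 3 and 11 ≡ 1 mod 5) yet 11 ≡ 11 (mod 15), not 5.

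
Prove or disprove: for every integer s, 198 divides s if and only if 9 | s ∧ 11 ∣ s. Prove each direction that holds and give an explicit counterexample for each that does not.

[⇒] If 198 ∣ s, write s = 198q. Since 198 = 22·9, s = 9·(22q), so 9 ∣ s; and since 198 = 18·11, s = 11·(18q), so 11 ∣ s.

[⇐] This fails: take s = 99. Both 9 ∣ 99 and 11 ∣ 99, yet 99 is not a multiple of 198 (since 99 = 0·198 + 99), so 198 ∤ 99.

The forward direction holds; the converse fails.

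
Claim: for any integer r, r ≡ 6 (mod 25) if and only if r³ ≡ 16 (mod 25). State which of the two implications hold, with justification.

[⇒] Suppose r ≡ 6 (mod 25). Write r = 25j + 6. Then (25j + 6)³ = 15625j³ + 11250j² + 2700j + 216 = 25(625j³ + 450j² + 108j + 8) + 16, so r³ ≡ 16 (mod 25).

[⇐] Conversely, suppose r³ ≡ 16 (mod 25). The only residue r in {0, …, 24} with r³ ≡ 16 (mod 25) is r = 6, so r ≡ 6 (mod 25).

Both directions hold; the statement is true.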